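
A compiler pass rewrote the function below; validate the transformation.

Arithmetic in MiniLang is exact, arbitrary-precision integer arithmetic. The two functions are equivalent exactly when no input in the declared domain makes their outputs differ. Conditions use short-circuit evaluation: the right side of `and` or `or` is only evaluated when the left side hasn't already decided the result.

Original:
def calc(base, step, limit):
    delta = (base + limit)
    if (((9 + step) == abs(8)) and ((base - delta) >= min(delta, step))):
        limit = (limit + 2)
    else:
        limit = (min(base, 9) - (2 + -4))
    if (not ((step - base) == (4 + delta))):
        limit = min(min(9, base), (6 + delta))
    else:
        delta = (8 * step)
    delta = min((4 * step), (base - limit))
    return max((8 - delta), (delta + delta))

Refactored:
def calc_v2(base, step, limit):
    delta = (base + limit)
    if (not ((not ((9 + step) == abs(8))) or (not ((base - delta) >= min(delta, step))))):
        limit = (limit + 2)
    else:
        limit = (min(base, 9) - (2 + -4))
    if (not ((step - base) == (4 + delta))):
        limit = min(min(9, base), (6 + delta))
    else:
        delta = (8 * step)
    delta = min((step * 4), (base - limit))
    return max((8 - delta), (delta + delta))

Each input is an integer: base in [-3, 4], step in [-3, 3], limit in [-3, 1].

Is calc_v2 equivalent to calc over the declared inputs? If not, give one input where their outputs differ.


The two are interchangeable: boolean connective usage differs, and every declared input agrees.
As a probe, take base=0, step=-1, limit=1: calc runs delta=1, then (((9 + step) == abs(8)) and ((base - delta) >= min(delta, step))) is true, then limit=3, then (not ((step - base) == (4 + delta))) is true, then limit=0, then delta=-4, then returns 12; calc_v2 runs delta=1, then (not ((not ((9 + step) == abs(8))) or (not ((base - delta) >= min(delta, step))))) is true, then limit=3, then (not ((step - base) == (4 + delta))) is true, then limit=0, then delta=-4, then returns 12; both end at 12.
Every one of the 280 inputs gives matching results.
verdict: equivalent


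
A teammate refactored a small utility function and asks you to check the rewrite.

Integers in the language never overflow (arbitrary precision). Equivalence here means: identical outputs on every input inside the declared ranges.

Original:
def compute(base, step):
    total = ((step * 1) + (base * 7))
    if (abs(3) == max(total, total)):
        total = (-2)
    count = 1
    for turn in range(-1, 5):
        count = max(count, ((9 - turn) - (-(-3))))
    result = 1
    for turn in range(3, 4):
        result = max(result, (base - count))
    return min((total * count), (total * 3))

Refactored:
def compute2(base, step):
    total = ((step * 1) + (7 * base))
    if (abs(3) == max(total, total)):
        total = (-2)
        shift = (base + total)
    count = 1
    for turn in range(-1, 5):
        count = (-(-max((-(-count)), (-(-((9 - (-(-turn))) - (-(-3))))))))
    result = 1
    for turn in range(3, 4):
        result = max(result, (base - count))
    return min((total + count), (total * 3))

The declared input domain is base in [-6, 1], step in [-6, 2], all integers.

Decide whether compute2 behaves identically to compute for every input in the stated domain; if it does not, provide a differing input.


Evaluate both at base=-6, step=-6.
compute: total becomes -48; next (abs(3) == max(total, total)) evaluates to false; next count becomes 1; next at turn=-1:; next count becomes 7; next at turn=0:; next count becomes 7; next at turn=1:; next count becomes 7; next at turn=2:; next count becomes 7; next at turn=3:; next count becomes 7; next at turn=4:; next count becomes 7; next result becomes 1; next at turn=3:; next result becomes 1; next final value -336
compute2: total becomes -48; next (abs(3) == max(total, total)) evaluates to false; next count becomes 1; next at turn=-1:; next count becomes 7; next at turn=0:; next count becomes 7; next at turn=1:; next count becomes 7; next at turn=2:; next count becomes 7; next at turn=3:; next count becomes 7; next at turn=4:; next count becomes 7; next result becomes 1; next at turn=3:; next result becomes 1; next final value -144
-336 and -144 differ, so these are not the same function on this domain.
verdict: not equivalent; witness: base=-6, step=-6


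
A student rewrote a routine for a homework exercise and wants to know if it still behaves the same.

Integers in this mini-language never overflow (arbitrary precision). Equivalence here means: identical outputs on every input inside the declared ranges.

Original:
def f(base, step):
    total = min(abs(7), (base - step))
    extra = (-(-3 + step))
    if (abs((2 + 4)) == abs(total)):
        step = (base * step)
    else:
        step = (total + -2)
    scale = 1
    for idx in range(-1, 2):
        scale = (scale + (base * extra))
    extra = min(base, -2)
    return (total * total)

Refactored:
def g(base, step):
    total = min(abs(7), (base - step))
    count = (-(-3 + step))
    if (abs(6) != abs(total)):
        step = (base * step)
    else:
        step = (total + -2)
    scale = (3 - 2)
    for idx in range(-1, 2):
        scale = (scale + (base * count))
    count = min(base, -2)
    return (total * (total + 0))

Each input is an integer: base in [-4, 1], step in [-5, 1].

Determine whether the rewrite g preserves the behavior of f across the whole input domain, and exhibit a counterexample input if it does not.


One difference looks behavioral, but it never changes the outcome for any declared input.
As a probe, take base=-4, step=-4: f runs total=0, then extra=7, then (abs((2 + 4)) == abs(total)) is false, then step=-2, then scale=1, then (idx=-1), then scale=-27, then (idx=0), then scale=-55, then (idx=1), then scale=-83, then extra=-4, then returns 0; g runs total=0, then count=7, then (abs(6) != abs(total)) is true, then step=16, then scale=1, then (idx=-1), then scale=-27, then (idx=0), then scale=-55, then (idx=1), then scale=-83, then count=-4, then returns 0; both end at 0.
Every one of the 42 inputs gives matching results.
verdict: equivalent


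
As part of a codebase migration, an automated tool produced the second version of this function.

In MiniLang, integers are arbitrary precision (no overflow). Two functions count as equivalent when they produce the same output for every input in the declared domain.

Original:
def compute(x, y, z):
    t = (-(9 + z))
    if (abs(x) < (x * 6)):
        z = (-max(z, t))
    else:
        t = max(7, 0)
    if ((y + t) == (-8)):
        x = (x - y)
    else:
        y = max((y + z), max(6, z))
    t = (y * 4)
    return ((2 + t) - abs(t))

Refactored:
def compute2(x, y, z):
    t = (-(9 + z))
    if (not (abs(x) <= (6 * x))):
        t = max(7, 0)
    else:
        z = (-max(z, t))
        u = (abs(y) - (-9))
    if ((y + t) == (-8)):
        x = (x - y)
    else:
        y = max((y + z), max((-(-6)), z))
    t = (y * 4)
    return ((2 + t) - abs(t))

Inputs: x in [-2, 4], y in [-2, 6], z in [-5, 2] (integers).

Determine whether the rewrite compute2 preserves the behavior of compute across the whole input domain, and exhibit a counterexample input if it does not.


Input x=0, y=-2, z=-3: 2 from compute versus -14 from compute2.
verdict: not equivalent; witness: x=0, y=-2, z=-3


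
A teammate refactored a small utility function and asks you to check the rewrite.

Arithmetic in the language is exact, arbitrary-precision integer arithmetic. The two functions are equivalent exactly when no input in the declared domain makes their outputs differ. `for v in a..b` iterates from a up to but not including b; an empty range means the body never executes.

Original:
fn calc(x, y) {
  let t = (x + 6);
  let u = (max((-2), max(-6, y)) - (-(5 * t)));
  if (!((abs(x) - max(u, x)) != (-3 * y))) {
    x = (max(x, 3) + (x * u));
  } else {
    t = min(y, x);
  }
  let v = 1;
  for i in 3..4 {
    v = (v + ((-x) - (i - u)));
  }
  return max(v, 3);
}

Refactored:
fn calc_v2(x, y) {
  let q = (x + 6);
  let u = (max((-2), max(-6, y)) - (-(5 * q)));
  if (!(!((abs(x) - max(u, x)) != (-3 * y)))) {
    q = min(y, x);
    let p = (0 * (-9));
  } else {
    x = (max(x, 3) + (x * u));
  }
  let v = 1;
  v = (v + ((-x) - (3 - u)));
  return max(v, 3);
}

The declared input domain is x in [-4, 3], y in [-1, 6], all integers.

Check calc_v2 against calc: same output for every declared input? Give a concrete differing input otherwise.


Comparing the listings, the differences include: arithmetic usage differs; and local variable names differ; and loop structure differs; and boolean connective usage differs; and constant usage differs.
As a probe, take x=-2, y=-1: calc runs t becomes 4; next u becomes 19; next (!((abs(x) - max(u, x)) != (-3 * y))) evaluates to false; next t becomes -2; next v becomes 1; next at i=3:; next v becomes 19; next final value 19; calc_v2 runs q becomes 4; next u becomes 19; next (!(!((abs(x) - max(u, x)) != (-3 * y)))) evaluates to true; next q becomes -2; next p becomes 0; next v becomes 1; next v becomes 19; next final value 19; both end at 19.
Checked all 64 inputs in the declared domain: the outputs agree on every one.
verdict: equivalent


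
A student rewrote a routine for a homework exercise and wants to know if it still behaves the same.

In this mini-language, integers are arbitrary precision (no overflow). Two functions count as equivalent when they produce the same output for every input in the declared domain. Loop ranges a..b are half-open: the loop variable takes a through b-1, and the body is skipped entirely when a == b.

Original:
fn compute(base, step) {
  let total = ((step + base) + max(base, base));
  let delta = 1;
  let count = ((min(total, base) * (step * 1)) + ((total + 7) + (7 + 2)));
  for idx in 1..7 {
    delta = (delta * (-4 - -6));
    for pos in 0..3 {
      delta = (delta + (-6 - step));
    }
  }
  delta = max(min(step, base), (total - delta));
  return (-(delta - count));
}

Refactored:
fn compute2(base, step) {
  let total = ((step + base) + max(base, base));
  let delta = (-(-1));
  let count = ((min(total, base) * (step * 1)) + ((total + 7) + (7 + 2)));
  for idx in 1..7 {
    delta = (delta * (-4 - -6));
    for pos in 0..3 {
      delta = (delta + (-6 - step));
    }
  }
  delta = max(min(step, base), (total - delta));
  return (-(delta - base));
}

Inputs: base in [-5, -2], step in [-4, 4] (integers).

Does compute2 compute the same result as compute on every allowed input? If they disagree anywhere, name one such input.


Consider the input base=-5, step=-4.
compute: total := -14 | delta := 1 | count := 58 | iter idx=1: | delta := 2 | iter pos=0: | delta := 0 | iter pos=1: | delta := -2 | iter pos=2: | delta := -4 | iter idx=2: | delta := -8 | iter pos=0: | delta := -10 | iter pos=1: | delta := -12 | iter pos=2: | delta := -14 | iter idx=3: | delta := -28 | iter pos=0: | delta := -30 | iter pos=1: | delta := -32 | iter pos=2: | delta := -34 | iter idx=4: | delta := -68 | iter pos=0: | delta := -70 | iter pos=1: | delta := -72 | iter pos=2: | delta := -74 | iter idx=5: | delta := -148 | iter pos=0: | delta := -150 | iter pos=1: | delta := -152 | iter pos=2: | delta := -154 | iter idx=6: | delta := -308 | iter pos=0: | delta := -310 | iter pos=1: | delta := -312 | iter pos=2: | delta := -314 | delta := 300 | result -242
compute2: total := -14 | delta := 1 | count := 58 | iter idx=1: | delta := 2 | iter pos=0: | delta := 0 | iter pos=1: | delta := -2 | iter pos=2: | delta := -4 | iter idx=2: | delta := -8 | iter pos=0: | delta := -10 | iter pos=1: | delta := -12 | iter pos=2: | delta := -14 | iter idx=3: | delta := -28 | iter pos=0: | delta := -30 | iter pos=1: | delta := -32 | iter pos=2: | delta := -34 | iter idx=4: | delta := -68 | iter pos=0: | delta := -70 | iter pos=1: | delta := -72 | iter pos=2: | delta := -74 | iter idx=5: | delta := -148 | iter pos=0: | delta := -150 | iter pos=1: | delta := -152 | iter pos=2: | delta := -154 | iter idx=6: | delta := -308 | iter pos=0: | delta := -310 | iter pos=1: | delta := -312 | iter pos=2: | delta := -314 | delta := 300 | result -305
-242 != -305, so the rewrite changes behavior.
verdict: not equivalent; witness: base=-5, step=-4


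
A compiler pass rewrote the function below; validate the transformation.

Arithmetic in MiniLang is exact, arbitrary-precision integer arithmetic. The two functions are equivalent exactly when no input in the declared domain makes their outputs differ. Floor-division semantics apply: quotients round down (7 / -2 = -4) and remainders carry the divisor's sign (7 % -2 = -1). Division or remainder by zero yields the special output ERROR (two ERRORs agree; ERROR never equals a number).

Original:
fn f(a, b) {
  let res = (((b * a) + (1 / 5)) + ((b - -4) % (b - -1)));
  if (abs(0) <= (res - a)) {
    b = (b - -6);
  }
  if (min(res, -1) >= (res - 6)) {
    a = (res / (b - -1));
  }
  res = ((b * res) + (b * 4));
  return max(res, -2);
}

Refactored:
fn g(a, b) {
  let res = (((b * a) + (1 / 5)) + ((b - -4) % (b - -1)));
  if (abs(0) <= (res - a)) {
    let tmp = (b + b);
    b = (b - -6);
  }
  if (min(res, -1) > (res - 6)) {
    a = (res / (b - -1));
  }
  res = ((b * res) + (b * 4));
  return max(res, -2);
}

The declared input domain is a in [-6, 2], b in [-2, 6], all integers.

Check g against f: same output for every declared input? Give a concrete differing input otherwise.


Equivalent. The edit looks behavioral (`(min(res, -1) >= (res - 6))` became `(min(res, -1) > (res - 6))`), but over these ranges it never changes the outcome.
An exhaustive pass over the 81 declared inputs shows identical outputs.
Spot check at a=-3, b=-2 — f: res=6, then (abs(0) <= (res - a)) is true, then b=4, then (min(res, -1) >= (res - 6)) is false, then res=40, then returns 40. g: res=6, then (abs(0) <= (res - a)) is true, then tmp=-4, then b=4, then (min(res, -1) > (res - 6)) is false, then res=40, then returns 40. Both give 40.
verdict: equivalent


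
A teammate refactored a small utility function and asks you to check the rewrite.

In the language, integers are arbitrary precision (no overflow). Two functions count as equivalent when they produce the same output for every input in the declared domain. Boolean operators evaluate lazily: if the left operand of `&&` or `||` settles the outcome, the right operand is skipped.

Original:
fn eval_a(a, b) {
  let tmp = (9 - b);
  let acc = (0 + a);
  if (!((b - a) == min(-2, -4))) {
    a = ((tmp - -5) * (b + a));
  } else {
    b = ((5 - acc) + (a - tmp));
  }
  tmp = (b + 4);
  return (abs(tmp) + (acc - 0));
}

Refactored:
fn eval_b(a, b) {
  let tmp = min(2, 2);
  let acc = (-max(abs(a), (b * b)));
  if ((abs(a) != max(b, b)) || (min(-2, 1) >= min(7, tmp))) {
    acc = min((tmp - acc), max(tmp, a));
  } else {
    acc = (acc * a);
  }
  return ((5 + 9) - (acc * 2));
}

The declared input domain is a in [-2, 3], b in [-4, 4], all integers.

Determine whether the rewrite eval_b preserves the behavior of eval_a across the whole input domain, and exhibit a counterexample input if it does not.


Evaluate both at a=-2, b=-4.
eval_a: tmp = 13; acc = -2; (!((b - a) == min(-2, -4))) -> true; a = -108; tmp = 0; return -2
eval_b: tmp = 2; acc = -16; ((abs(a) != max(b, b)) || (min(-2, 1) >= min(7, tmp))) -> true; acc = 2; return 10
-2 and 10 differ, so these are not the same function on this domain.
verdict: not equivalent; witness: a=-2, b=-4


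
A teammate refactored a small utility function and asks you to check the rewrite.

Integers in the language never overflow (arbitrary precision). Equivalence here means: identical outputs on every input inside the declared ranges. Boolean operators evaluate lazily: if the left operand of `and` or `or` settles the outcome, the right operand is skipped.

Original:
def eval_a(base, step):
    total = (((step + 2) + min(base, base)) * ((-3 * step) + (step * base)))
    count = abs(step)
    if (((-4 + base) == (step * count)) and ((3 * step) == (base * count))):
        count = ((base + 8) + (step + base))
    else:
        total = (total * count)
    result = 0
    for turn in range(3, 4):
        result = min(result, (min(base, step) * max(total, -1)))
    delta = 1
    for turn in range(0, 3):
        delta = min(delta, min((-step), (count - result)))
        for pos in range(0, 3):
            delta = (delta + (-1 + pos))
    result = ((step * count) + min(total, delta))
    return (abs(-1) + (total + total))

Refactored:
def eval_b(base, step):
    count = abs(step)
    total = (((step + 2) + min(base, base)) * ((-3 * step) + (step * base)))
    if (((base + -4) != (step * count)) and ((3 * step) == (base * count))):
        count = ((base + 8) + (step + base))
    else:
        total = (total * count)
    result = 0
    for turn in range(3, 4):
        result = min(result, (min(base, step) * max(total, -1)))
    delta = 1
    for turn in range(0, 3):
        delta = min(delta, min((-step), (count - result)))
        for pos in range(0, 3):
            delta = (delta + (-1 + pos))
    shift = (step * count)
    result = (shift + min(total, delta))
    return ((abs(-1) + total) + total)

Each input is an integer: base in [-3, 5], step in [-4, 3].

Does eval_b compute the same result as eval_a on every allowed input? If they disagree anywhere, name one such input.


At base=-3, step=-4: eval_a gives -959, eval_b gives -239.
verdict: not equivalent; witness: base=-3, step=-4


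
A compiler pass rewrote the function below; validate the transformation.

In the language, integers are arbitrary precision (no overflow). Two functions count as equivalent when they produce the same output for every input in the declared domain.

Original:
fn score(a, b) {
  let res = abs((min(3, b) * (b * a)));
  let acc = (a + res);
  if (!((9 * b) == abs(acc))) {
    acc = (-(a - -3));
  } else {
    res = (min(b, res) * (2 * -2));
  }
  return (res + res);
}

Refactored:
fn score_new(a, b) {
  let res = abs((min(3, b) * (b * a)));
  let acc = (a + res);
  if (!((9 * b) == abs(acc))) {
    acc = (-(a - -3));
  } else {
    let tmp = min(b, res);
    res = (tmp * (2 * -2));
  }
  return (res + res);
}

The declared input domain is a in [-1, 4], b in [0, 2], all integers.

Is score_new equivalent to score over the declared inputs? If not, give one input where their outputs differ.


Differences: local variable names differ; statement counts differ — yet all 18 inputs agree.
verdict: equivalent


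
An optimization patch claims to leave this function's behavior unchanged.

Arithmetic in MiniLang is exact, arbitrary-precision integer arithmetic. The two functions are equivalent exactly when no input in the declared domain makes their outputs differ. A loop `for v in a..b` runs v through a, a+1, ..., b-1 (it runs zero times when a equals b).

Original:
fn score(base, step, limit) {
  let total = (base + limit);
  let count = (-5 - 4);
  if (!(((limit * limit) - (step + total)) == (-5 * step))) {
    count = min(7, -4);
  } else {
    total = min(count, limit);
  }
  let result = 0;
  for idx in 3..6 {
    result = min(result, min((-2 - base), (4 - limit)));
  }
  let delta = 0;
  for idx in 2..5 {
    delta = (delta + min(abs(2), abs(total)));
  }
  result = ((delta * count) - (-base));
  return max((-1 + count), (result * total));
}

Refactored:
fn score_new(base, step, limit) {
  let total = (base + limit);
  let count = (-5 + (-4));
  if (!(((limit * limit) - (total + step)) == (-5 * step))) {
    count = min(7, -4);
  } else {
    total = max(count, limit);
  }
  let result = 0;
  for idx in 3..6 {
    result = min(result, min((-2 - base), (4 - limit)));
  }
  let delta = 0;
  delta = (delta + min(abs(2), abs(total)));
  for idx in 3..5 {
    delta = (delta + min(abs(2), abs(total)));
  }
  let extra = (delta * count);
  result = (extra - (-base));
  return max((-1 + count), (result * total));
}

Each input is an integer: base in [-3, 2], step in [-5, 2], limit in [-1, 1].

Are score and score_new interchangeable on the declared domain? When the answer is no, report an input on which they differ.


Run the pair on base=-2, step=-1, limit=-1.
score: total becomes -3; next count becomes -9; next (!(((limit * limit) - (step + total)) == (-5 * step))) evaluates to false; next total becomes -9; next result becomes 0; next at idx=3:; next result becomes 0; next at idx=4:; next result becomes 0; next at idx=5:; next result becomes 0; next delta becomes 0; next at idx=2:; next delta becomes 2; next at idx=3:; next delta becomes 4; next at idx=4:; next delta becomes 6; next result becomes -56; next final value 504
score_new: total becomes -3; next count becomes -9; next (!(((limit * limit) - (total + step)) == (-5 * step))) evaluates to false; next total becomes -1; next result becomes 0; next at idx=3:; next result becomes 0; next at idx=4:; next result becomes 0; next at idx=5:; next result becomes 0; next delta becomes 0; next delta becomes 1; next at idx=3:; next delta becomes 2; next at idx=4:; next delta becomes 3; next extra becomes -27; next result becomes -29; next final value 29
504 and 29 differ, so these are not the same function on this domain.
verdict: not equivalent; witness: base=-2, step=-1, limit=-1


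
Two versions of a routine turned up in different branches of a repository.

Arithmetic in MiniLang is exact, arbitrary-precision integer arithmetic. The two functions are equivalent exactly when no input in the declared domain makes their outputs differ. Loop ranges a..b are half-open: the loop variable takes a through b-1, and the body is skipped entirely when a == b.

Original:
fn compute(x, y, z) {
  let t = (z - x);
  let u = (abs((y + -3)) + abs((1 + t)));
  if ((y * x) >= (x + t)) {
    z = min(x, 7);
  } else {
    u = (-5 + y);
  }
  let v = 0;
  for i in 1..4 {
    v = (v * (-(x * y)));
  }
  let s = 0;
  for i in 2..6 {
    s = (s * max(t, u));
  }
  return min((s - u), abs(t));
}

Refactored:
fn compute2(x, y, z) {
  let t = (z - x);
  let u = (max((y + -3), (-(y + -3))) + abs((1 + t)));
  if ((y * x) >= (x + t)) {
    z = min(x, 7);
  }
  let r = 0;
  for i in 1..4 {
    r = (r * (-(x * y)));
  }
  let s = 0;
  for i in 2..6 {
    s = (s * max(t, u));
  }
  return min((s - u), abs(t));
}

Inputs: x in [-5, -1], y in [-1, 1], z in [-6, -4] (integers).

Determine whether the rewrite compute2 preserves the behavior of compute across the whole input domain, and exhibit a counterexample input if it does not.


There is a counterexample at x=-5, y=1, z=-4: 1 on one side, -4 on the other.
compute: t=1, then u=4, then ((y * x) >= (x + t)) is false, then u=-4, then v=0, then (i=1), then v=0, then (i=2), then v=0, then (i=3), then v=0, then s=0, then (i=2), then s=0, then (i=3), then s=0, then (i=4), then s=0, then (i=5), then s=0, then returns 1
compute2: t=1, then u=4, then ((y * x) >= (x + t)) is false, then r=0, then (i=1), then r=0, then (i=2), then r=0, then (i=3), then r=0, then s=0, then (i=2), then s=0, then (i=3), then s=0, then (i=4), then s=0, then (i=5), then s=0, then returns -4
verdict: not equivalent; witness: x=-5, y=1, z=-4


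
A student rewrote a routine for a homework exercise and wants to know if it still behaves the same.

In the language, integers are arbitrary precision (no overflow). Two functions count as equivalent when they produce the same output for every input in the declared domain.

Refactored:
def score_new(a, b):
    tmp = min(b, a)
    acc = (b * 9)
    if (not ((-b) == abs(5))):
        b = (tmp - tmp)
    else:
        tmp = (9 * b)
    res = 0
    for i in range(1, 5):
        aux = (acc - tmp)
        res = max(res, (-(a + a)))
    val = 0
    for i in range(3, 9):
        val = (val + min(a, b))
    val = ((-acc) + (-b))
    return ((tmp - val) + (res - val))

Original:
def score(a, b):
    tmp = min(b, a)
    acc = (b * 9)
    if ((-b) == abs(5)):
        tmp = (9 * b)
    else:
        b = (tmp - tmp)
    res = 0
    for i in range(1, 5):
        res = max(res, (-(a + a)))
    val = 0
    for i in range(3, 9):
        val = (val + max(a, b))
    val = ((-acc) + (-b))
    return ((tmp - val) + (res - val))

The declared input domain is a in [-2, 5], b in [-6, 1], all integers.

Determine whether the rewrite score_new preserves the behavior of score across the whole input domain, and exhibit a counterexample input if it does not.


The suspicious edit (`max(a, b)` became `min(a, b)`) never changes the result for any input inside the declared domain.
One worked example (a=5, b=-6) — score: tmp = -6; acc = -54; ((-b) == abs(5)) -> false; b = 0; res = 0; [i=1]; res = 0; [i=2]; res = 0; [i=3]; res = 0; [i=4]; res = 0; val = 0; [i=3]; val = 5; [i=4]; val = 10; [i=5]; val = 15; [i=6]; val = 20; [i=7]; val = 25; [i=8]; val = 30; val = 54; return -114; score_new: tmp = -6; acc = -54; (not ((-b) == abs(5))) -> true; b = 0; res = 0; [i=1]; aux = -48; res = 0; [i=2]; aux = -48; res = 0; [i=3]; aux = -48; res = 0; [i=4]; aux = -48; res = 0; val = 0; [i=3]; val = 0; [i=4]; val = 0; [i=5]; val = 0; [i=6]; val = 0; [i=7]; val = 0; [i=8]; val = 0; val = 54; return -114; agreement on -114.
An exhaustive pass over the 64 declared inputs shows identical outputs.
verdict: equivalent


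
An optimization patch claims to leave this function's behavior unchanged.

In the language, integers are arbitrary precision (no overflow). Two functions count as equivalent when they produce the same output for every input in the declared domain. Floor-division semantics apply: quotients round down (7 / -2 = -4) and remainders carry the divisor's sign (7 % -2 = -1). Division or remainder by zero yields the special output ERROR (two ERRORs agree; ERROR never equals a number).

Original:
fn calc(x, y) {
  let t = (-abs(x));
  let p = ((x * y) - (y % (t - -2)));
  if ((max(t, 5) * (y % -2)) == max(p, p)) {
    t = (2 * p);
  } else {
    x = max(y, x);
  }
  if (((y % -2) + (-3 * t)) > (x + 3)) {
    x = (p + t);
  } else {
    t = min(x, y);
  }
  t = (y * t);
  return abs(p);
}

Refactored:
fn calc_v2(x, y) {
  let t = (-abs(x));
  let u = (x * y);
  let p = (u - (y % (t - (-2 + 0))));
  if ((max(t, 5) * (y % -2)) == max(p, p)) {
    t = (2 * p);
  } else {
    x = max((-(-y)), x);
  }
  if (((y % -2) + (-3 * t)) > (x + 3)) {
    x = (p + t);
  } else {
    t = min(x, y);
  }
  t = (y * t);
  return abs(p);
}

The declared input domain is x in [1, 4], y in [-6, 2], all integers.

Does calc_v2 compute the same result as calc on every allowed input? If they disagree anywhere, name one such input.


This is a faithful refactor — arithmetic usage differs, plus local variable names differ, plus statement counts differ, plus constant usage differs, but the computed results match everywhere.
Spot check at x=1, y=-5 — calc: t := -1 | p := -5 | ((max(t, 5) * (y % -2)) == max(p, p)): true | t := -10 | (((y % -2) + (-3 * t)) > (x + 3)): true | x := -15 | t := 50 | result 5. calc_v2: t := -1 | u := -5 | p := -5 | ((max(t, 5) * (y % -2)) == max(p, p)): true | t := -10 | (((y % -2) + (-3 * t)) > (x + 3)): true | x := -15 | t := 50 | result 5. Both give 5.
Checked all 36 inputs in the declared domain: the outputs agree on every one.
verdict: equivalent


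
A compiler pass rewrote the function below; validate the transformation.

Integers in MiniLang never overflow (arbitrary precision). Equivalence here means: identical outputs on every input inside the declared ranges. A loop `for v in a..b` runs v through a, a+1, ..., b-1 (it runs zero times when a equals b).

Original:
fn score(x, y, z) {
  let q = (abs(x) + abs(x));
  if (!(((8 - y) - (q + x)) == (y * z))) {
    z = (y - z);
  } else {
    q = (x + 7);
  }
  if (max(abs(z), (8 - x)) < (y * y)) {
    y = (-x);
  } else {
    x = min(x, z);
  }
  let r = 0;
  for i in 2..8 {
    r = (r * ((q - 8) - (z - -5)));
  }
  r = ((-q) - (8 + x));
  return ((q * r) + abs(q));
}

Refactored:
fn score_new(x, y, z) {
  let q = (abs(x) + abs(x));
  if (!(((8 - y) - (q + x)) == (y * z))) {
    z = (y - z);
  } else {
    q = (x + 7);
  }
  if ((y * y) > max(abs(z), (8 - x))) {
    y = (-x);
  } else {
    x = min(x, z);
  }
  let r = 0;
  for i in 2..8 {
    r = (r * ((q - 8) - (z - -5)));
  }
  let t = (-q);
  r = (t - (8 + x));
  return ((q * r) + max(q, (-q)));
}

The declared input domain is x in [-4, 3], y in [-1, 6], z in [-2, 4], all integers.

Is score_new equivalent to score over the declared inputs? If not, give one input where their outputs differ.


Differences: comparison usage differs, statement counts differ, min/max/abs usage differs, local variable names differ — yet all 448 inputs agree.
verdict: equivalent


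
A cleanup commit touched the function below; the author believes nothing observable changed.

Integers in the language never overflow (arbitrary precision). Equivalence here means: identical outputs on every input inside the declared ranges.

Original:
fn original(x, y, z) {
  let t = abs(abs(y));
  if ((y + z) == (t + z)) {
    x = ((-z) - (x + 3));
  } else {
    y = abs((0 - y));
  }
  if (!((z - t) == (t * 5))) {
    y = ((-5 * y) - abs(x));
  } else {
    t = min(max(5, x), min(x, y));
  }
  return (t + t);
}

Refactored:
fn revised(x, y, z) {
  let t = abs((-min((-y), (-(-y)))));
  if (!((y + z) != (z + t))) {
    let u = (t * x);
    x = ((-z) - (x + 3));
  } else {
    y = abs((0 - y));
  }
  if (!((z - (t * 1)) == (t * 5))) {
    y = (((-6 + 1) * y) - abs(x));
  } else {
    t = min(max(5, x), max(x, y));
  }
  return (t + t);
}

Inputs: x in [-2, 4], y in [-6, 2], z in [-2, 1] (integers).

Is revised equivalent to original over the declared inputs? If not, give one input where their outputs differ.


Evaluate both at x=-2, y=0, z=0.
original: t=0, then ((y + z) == (t + z)) is true, then x=-1, then (!((z - t) == (t * 5))) is false, then t=-1, then returns -2
revised: t=0, then (!((y + z) != (z + t))) is true, then u=0, then x=-1, then (!((z - (t * 1)) == (t * 5))) is false, then t=0, then returns 0
-2 != 0, so the rewrite changes behavior.
verdict: not equivalent; witness: x=-2, y=0, z=0


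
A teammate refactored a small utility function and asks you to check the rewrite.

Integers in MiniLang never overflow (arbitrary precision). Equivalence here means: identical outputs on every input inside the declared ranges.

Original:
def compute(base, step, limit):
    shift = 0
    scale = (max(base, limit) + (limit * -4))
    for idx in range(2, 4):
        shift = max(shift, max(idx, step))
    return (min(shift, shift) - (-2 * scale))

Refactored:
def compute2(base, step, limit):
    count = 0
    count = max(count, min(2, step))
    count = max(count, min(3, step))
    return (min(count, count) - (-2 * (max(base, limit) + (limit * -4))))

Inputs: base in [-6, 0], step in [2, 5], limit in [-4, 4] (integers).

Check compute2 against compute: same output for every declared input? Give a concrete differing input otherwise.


These are not equivalent — on base=-6, step=2, limit=-4 the outputs split (27 vs 26).
compute: shift becomes 0; next scale becomes 12; next at idx=2:; next shift becomes 2; next at idx=3:; next shift becomes 3; next final value 27
compute2: count becomes 0; next count becomes 2; next count becomes 2; next final value 26
verdict: not equivalent; witness: base=-6, step=2, limit=-4


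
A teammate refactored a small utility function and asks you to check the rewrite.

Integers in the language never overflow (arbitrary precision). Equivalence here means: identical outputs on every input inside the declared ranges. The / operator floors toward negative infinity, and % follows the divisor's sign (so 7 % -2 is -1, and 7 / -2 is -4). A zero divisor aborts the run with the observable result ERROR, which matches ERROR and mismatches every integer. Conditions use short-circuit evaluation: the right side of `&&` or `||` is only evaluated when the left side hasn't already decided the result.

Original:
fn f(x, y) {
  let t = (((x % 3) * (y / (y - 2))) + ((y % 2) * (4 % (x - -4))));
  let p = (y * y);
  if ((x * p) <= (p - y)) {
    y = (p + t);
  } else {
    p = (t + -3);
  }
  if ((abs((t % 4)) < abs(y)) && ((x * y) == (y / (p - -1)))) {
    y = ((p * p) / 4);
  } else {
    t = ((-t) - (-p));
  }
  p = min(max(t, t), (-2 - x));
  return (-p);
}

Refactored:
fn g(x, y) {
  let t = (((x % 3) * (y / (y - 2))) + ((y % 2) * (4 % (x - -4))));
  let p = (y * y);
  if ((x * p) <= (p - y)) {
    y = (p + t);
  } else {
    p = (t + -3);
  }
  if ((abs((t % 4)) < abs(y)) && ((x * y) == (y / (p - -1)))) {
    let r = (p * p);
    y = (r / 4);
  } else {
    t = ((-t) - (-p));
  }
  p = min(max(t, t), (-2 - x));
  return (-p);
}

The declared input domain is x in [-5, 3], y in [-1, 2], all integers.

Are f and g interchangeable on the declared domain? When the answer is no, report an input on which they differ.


Reading the diff, among the changes: statement counts differ; local variable names differ.
Tracing x=-3, y=0: f: t = 0; p = 0; ((x * p) <= (p - y)) -> true; y = 0; ((abs((t % 4)) < abs(y)) && ((x * y) == (y / (p - -1)))) -> false; t = 0; p = 0; return 0 | g: t = 0; p = 0; ((x * p) <= (p - y)) -> true; y = 0; ((abs((t % 4)) < abs(y)) && ((x * y) == (y / (p - -1)))) -> false; t = 0; p = 0; return 0 — matching result 0.
Sweeping the whole domain (36 inputs) finds no disagreement.
verdict: equivalent


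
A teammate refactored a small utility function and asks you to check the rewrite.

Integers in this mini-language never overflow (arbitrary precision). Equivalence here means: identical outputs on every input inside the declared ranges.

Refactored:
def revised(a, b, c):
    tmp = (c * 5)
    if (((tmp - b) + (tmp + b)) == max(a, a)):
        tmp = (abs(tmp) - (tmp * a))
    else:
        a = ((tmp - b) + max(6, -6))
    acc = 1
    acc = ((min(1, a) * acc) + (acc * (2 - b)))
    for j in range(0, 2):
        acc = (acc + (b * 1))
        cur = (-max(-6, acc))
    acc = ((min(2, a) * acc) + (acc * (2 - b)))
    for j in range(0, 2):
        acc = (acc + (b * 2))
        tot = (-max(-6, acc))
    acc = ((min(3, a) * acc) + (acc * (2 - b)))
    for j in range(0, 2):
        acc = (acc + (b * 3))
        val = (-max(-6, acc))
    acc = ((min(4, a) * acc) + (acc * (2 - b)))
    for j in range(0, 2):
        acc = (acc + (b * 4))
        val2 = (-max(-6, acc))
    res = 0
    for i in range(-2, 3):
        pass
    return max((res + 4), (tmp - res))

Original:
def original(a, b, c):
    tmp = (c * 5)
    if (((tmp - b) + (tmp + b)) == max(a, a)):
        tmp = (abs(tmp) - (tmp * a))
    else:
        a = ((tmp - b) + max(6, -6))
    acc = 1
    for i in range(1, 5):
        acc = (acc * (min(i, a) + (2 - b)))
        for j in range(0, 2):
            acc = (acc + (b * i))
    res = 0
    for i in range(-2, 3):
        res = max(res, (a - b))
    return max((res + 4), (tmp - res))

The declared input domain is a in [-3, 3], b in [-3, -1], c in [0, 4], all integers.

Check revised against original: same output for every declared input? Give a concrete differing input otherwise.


The rewrite breaks on a=-3, b=-3, c=0, where the results are 16 and 4.
original: tmp becomes 0; next (((tmp - b) + (tmp + b)) == max(a, a)) evaluates to false; next a becomes 9; next acc becomes 1; next at i=1:; next acc becomes 6; next at j=0:; next acc becomes 3; next at j=1:; next acc becomes 0; next at i=2:; next acc becomes 0; next at j=0:; next acc becomes -6; next at j=1:; next acc becomes -12; next at i=3:; next acc becomes -96; next at j=0:; next acc becomes -105; next at j=1:; next acc becomes -114; next at i=4:; next acc becomes -1026; next at j=0:; next acc becomes -1038; next at j=1:; next acc becomes -1050; next res becomes 0; next at i=-2:; next res becomes 12; next at i=-1:; next res becomes 12; next at i=0:; next res becomes 12; next at i=1:; next res becomes 12; next at i=2:; next res becomes 12; next final value 16
revised: tmp becomes 0; next (((tmp - b) + (tmp + b)) == max(a, a)) evaluates to false; next a becomes 9; next acc becomes 1; next acc becomes 6; next at j=0:; next acc becomes 3; next cur becomes -3; next at j=1:; next acc becomes 0; next cur becomes 0; next acc becomes 0; next at j=0:; next acc becomes -6; next tot becomes 6; next at j=1:; next acc becomes -12; next tot becomes 6; next acc becomes -96; next at j=0:; next acc becomes -105; next val becomes 6; next at j=1:; next acc becomes -114; next val becomes 6; next acc becomes -1026; next at j=0:; next acc becomes -1038; next val2 becomes 6; next at j=1:; next acc becomes -1050; next val2 becomes 6; next res becomes 0; next at i=-2:; next at i=-1:; next at i=0:; next at i=1:; next at i=2:; next final value 4
verdict: not equivalent; witness: a=-3, b=-3, c=0


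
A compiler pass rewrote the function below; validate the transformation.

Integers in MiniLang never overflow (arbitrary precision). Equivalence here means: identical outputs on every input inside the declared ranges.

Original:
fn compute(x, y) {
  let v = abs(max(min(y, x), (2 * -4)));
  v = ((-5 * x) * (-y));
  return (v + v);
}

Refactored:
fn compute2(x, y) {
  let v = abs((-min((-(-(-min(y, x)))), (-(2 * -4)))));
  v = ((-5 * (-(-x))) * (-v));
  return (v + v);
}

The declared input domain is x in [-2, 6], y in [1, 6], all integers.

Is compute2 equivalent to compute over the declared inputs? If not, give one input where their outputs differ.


Input x=-2, y=1: -20 from compute versus -40 from compute2.
verdict: not equivalent; witness: x=-2, y=1


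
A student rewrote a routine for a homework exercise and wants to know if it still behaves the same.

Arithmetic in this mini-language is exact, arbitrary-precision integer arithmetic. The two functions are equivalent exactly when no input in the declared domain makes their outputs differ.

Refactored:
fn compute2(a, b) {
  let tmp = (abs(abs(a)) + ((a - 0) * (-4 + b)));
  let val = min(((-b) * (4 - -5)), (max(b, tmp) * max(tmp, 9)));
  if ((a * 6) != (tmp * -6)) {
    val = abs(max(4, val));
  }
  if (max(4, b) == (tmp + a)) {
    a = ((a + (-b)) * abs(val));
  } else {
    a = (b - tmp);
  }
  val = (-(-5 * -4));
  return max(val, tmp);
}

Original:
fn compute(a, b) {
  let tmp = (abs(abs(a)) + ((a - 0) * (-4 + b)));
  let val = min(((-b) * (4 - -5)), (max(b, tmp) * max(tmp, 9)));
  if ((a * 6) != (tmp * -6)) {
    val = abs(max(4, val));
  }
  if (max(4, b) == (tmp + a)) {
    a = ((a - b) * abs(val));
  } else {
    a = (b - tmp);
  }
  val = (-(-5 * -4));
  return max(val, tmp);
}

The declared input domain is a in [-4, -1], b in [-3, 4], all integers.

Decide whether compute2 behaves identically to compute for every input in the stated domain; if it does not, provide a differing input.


Side by side, the visible changes include: arithmetic usage differs.
As a probe, take a=-1, b=0: compute runs tmp = 5; val = 0; ((a * 6) != (tmp * -6)) -> true; val = 4; (max(4, b) == (tmp + a)) -> true; a = -4; val = -20; return 5; compute2 runs tmp = 5; val = 0; ((a * 6) != (tmp * -6)) -> true; val = 4; (max(4, b) == (tmp + a)) -> true; a = -4; val = -20; return 5; both end at 5.
An exhaustive pass over the 32 declared inputs shows identical outputs.
verdict: equivalent


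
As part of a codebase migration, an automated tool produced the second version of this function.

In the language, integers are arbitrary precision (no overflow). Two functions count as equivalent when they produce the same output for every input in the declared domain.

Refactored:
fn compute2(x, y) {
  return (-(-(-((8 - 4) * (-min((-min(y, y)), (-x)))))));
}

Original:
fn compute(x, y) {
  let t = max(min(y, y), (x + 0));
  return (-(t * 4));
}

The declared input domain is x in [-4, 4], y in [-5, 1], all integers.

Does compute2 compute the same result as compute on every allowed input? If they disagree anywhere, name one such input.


Differences: arithmetic usage differs, min/max/abs usage differs, statement counts differ, local variable names differ, constant usage differs — yet all 63 inputs agree.
verdict: equivalent


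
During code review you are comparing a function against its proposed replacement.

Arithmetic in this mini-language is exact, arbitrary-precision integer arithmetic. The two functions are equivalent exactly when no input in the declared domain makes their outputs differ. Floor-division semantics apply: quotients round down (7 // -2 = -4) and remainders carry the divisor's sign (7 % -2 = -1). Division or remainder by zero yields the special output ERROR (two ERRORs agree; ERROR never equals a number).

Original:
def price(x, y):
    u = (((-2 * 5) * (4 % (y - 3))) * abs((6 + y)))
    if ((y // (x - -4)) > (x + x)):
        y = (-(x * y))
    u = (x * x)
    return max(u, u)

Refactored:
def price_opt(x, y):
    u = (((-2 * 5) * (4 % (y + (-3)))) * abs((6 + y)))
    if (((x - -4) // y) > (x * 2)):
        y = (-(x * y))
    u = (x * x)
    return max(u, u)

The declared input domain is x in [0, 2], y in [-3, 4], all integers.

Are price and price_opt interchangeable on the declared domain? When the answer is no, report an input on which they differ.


These are not equivalent — on x=0, y=0 the outputs split (0 vs ERROR).
price: u=120, then ((y // (x - -4)) > (x + x)) is false, then u=0, then returns 0
price_opt: u=120, then a zero divisor aborts: ERROR
verdict: not equivalent; witness: x=0, y=0
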